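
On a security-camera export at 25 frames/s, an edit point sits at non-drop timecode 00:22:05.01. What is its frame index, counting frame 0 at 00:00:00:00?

Total seconds to the label: (0 × 3600 + 22 × 60 + 5) = 1325.
Frame index = 1325 × 25 + 1 = 33126.

frame 33126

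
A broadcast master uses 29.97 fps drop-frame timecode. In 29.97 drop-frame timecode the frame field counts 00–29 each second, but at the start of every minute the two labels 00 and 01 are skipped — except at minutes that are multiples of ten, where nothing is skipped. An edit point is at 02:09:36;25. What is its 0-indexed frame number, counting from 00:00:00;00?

233071

Complete 10-minute blocks: 12, each 17982 frames → 215784.
Remaining 9 whole minutes in the current block: 1800 + 8 × 1798 = 16184 frames.
Within the current minute: 36 × 30 + 25 − 2 = 1103 (labels ;00/;01 skipped at this minute). Total = 215784 + 16184 + 1103 = 233071.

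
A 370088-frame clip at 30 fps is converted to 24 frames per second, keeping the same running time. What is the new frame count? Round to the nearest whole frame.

Frames at target rate = 370088 × (24) / (30) = 1480352/5 ≈ 296070.400.
Nearest whole frame: 296070.

296070 frames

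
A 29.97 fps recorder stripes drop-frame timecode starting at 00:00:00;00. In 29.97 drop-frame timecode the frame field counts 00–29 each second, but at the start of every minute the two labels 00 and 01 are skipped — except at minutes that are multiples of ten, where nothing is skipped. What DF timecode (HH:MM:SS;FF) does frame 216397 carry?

02:00:20;13

Ten DF minutes hold 17982 frames, so frame 216397 lies in block 12 (frames 215784–233765) with 613 frames into that block.
The block's first minute is 1800 frames and the rest 1798 each; 613 frames reaches minute 0, so 12 × 18 + 0 × 2 = 216 labels have been skipped so far.
Adding those back, label number 216397 + 216 = 216613 at 30 labels/s is 7220 s + 13 f = 2 h 0 min 20 s frame 13, i.e. 02:00:20;13.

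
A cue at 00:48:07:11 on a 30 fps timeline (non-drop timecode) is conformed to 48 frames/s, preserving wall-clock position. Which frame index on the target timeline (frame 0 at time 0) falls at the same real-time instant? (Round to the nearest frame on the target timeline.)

frame 138594

Source frame index: (0×3600 + 48×60 + 7) × 30 + 11 = 86621.
Real time: 86621 / (30) = 86621/30 s.
Target frame: (86621/30) × (48) = 692968/5 ≈ 138593.600 → 138594.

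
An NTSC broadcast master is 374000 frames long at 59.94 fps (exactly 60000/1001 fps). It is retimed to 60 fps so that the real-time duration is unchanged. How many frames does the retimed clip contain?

374374 frames

Target frames = source frames × (target rate / source rate) = 374000 × (60)/(60000/1001) = 374000 × 1001/1000 = 374374.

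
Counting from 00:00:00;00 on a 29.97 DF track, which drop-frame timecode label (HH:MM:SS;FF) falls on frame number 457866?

Ten DF minutes hold 17982 frames, so frame 457866 lies in block 25 (frames 449550–467531) with 8316 frames into that block.
The block's first minute is 1800 frames and the rest 1798 each; 8316 frames reaches minute 4, so 25 × 18 + 4 × 2 = 458 labels have been skipped so far.
Adding those back, label number 457866 + 458 = 458324 at 30 labels/s is 15277 s + 14 f = 4 h 14 min 37 s frame 14, i.e. 04:14:37;14.

04:14:37;14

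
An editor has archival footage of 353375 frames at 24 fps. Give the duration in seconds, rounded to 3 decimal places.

14723.958 seconds

Running time = 353375 × 1/24 = 353375/24 s ≈ 14723.958 s.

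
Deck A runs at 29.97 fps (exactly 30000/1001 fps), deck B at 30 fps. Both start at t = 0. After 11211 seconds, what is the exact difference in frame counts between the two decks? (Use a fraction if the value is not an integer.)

A emits 30000/1001 × 11211 = 336330000/1001 frames; B emits 30 × 11211 = 336330.
Difference = 336330/1001 frames (≈ 335.9940); B is ahead of A.

336330/1001 frames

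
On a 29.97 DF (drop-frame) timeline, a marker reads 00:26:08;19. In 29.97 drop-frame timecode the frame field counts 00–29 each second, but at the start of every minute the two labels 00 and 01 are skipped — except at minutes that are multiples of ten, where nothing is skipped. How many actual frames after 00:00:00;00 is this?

47011

As if non-drop at 30 labels/s: (0 × 3600 + 26 × 60 + 8) × 30 + 19 = 47059.
Minute boundaries passed: 26; those not divisible by 10: 26 − 2 = 24; dropped labels = 2 × 24 = 48.
Actual frame index = 47059 − 48 = 47011.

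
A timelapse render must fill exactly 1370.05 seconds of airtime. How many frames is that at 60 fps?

82203 frames

Frames = 1370.05 × 60 = 82203.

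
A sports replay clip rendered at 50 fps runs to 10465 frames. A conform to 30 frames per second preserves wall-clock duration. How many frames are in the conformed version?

6279 frames

Target frames = source frames × (target rate / source rate) = 10465 × (30)/(50) = 10465 × 3/5 = 6279.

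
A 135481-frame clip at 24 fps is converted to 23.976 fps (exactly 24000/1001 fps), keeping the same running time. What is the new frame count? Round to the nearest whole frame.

Frames at target rate = 135481 × (24000/1001) / (24) = 135481000/1001 ≈ 135345.654.
Nearest whole frame: 135346.

135346 frames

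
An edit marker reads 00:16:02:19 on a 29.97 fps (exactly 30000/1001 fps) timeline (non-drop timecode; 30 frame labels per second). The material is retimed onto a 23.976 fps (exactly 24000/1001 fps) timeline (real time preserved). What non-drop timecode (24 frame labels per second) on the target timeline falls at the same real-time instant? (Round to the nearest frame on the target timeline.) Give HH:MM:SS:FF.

Source frame index: (0×3600 + 16×60 + 2) × 30 + 19 = 28879.
Real time: 28879 / (30000/1001) = 28907879/30000 s.
Target frame: (28907879/30000) × (24000/1001) = 115516/5 ≈ 23103.200 → 23103.
At 24 labels/s: frame 23103 → 00:16:02:15.

00:16:02:15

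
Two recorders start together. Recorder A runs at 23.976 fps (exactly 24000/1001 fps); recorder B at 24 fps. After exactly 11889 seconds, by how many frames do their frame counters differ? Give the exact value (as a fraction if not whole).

A emits 24000/1001 × 11889 = 285336000/1001 frames; B emits 24 × 11889 = 285336.
Difference = 285336/1001 frames (≈ 285.0509); B is ahead of A.

285336/1001 frames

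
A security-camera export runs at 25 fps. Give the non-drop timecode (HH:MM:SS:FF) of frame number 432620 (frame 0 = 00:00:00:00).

432620 ÷ 25 = 17304 full seconds, remainder 20 frames.
17304 s = 4 h 48 min 24 s.
Timecode: 04:48:24:20.

04:48:24:20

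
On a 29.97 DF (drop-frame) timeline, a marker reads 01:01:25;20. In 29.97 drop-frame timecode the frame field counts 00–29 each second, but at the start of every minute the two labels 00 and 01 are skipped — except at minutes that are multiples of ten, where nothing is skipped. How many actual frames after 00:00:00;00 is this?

110460

As if non-drop at 30 labels/s: (1 × 3600 + 1 × 60 + 25) × 30 + 20 = 110570.
Minute boundaries passed: 61; those not divisible by 10: 61 − 6 = 55; dropped labels = 2 × 55 = 110.
Actual frame index = 110570 − 110 = 110460.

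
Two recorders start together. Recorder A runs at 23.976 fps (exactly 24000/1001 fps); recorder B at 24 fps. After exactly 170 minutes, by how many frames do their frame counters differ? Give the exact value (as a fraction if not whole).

244800/1001 frames

170 min = 10200 s.
A emits 24000/1001 × 10200 = 244800000/1001 frames; B emits 24 × 10200 = 244800.
Difference = 244800/1001 frames (≈ 244.5554); B is ahead of A.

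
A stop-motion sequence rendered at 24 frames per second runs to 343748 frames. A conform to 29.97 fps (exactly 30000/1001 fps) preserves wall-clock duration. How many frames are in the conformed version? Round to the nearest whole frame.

Frames at target rate = 343748 × (30000/1001) / (24) = 429685000/1001 ≈ 429255.744.
Nearest whole frame: 429256.

429256 frames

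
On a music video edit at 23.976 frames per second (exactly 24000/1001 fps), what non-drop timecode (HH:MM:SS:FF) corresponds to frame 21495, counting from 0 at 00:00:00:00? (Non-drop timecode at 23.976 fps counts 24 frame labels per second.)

21495 ÷ 24 = 895 full seconds, remainder 15 frames.
895 s = 0 h 14 min 55 s.
Timecode: 00:14:55:15.

00:14:55:15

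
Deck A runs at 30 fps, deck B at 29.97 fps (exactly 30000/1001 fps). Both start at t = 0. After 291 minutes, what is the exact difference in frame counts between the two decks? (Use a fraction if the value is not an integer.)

523800/1001 frames

291 min = 17460 s.
A emits 30 × 17460 = 523800 frames; B emits 30000/1001 × 17460 = 523800000/1001.
Difference = 523800/1001 frames (≈ 523.2767); B is behind A.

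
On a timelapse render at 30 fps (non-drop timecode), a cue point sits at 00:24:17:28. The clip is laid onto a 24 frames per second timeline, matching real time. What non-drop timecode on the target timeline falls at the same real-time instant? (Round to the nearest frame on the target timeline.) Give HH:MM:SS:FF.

Source frame index: (0×3600 + 24×60 + 17) × 30 + 28 = 43738.
Real time: 43738 / (30) = 21869/15 s.
Target frame: (21869/15) × (24) = 174952/5 ≈ 34990.400 → 34990.
At 24 labels/s: frame 34990 → 00:24:17:22.

00:24:17:22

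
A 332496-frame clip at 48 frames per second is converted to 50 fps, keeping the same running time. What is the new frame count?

Target frames = source frames × (target rate / source rate) = 332496 × (50)/(48) = 332496 × 25/24 = 346350.

346350 frames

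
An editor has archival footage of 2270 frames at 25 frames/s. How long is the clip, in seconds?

90.8 seconds

Running time = 2270 / (25) = 90.8 s.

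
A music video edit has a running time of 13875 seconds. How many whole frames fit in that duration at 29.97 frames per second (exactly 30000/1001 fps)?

Frames = 13875 × 30000/1001 = 416250000/1001 ≈ 415834.1658.
Complete frames: 415834.

415834 frames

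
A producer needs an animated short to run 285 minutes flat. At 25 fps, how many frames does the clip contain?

285 min = 17100 s.
Frames = 17100 × 25 = 427500.

427500 frames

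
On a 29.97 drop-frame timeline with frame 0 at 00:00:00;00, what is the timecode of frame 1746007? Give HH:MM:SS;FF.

16:10:58;13

Ten DF minutes hold 17982 frames, so frame 1746007 lies in block 97 (frames 1744254–1762235) with 1753 frames into that block.
The block's first minute is 1800 frames and the rest 1798 each; 1753 frames reaches minute 0, so 97 × 18 + 0 × 2 = 1746 labels have been skipped so far.
Adding those back, label number 1746007 + 1746 = 1747753 at 30 labels/s is 58258 s + 13 f = 16 h 10 min 58 s frame 13, i.e. 16:10:58;13.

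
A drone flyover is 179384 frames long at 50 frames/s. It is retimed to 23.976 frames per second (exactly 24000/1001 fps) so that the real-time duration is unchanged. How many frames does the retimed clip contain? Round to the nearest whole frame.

86018 frames

Frames at target rate = 179384 × (24000/1001) / (50) = 86104320/1001 ≈ 86018.302.
Nearest whole frame: 86018.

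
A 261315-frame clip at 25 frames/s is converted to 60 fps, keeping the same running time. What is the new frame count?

Target frames = source frames × (target rate / source rate) = 261315 × (60)/(25) = 261315 × 12/5 = 627156.

627156 frames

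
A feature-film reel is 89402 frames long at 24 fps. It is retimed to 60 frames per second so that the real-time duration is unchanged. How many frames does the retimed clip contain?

Target frames = source frames × (target rate / source rate) = 89402 × (60)/(24) = 89402 × 5/2 = 223505.

223505 frames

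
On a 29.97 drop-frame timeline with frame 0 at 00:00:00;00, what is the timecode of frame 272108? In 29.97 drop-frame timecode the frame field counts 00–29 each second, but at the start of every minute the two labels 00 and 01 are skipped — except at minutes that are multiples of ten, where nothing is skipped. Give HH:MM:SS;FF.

Each 10-minute DF block holds 10 × 60 × 30 − 9 × 2 = 17982 frames. 272108 ÷ 17982 → 15 full blocks, remainder 2378.
Within the partial block the first minute is 1800 frames and each further minute 1798, so 1 further minute boundary passed. Total skipped labels = 18 × 15 + 2 × 1 = 272.
Non-drop label index = 272108 + 272 = 272380; at 30 labels/s that is 02:31:19:10, i.e. DF 02:31:19;10.

02:31:19;10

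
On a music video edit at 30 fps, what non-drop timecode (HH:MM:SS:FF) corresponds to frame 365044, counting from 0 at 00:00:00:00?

03:22:48:04

365044 ÷ 30 = 12168 full seconds, remainder 4 frames.
12168 s = 3 h 22 min 48 s.
Timecode: 03:22:48:04.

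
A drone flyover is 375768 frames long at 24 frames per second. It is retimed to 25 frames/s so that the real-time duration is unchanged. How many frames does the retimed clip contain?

391425 frames

Target frames = source frames × (target rate / source rate) = 375768 × (25)/(24) = 375768 × 25/24 = 391425.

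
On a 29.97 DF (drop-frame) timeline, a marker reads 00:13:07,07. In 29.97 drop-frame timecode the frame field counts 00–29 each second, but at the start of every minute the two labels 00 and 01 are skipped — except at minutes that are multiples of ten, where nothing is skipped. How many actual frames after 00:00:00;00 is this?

23593

Complete 10-minute blocks: 1, each 17982 frames → 17982.
Remaining 3 whole minutes in the current block: 1800 + 2 × 1798 = 5396 frames.
Within the current minute: 7 × 30 + 7 − 2 = 215 (labels ;00/;01 skipped at this minute). Total = 17982 + 5396 + 215 = 23593.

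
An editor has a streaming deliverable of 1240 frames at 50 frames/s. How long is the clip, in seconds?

24.8 seconds

Running time = 1240 / (50) = 24.8 s.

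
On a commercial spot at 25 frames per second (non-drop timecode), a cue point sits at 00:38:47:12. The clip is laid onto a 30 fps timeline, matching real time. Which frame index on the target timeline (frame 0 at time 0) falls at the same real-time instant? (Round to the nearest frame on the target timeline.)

frame 69824

Source frame index: (0×3600 + 38×60 + 47) × 25 + 12 = 58187.
Real time: 58187 / (25) = 58187/25 s.
Target frame: (58187/25) × (30) = 349122/5 ≈ 69824.400 → 69824.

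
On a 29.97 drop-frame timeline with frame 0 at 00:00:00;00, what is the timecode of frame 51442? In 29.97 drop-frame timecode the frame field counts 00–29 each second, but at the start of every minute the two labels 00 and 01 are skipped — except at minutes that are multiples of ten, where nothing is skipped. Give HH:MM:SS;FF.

Each 10-minute DF block holds 10 × 60 × 30 − 9 × 2 = 17982 frames. 51442 ÷ 17982 → 2 full blocks, remainder 15478.
Within the partial block the first minute is 1800 frames and each further minute 1798, so 8 further minute boundaries passed. Total skipped labels = 18 × 2 + 2 × 8 = 52.
Non-drop label index = 51442 + 52 = 51494; at 30 labels/s that is 00:28:36:14, i.e. DF 00:28:36;14.

00:28:36;14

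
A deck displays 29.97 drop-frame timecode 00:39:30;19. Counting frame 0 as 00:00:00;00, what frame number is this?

71047

Complete 10-minute blocks: 3, each 17982 frames → 53946.
Remaining 9 whole minutes in the current block: 1800 + 8 × 1798 = 16184 frames.
Within the current minute: 30 × 30 + 19 − 2 = 917 (labels ;00/;01 skipped at this minute). Total = 53946 + 16184 + 917 = 71047.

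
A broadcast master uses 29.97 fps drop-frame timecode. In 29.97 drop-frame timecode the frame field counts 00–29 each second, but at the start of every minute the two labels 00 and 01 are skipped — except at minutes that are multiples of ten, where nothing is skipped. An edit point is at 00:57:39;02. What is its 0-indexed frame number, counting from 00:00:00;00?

As if non-drop at 30 labels/s: (0 × 3600 + 57 × 60 + 39) × 30 + 2 = 103772.
Minute boundaries passed: 57; those not divisible by 10: 57 − 5 = 52; dropped labels = 2 × 52 = 104.
Actual frame index = 103772 − 104 = 103668.

103668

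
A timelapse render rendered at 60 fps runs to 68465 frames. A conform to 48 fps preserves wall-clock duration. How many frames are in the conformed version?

54772 frames

Target frames = source frames × (target rate / source rate) = 68465 × (48)/(60) = 68465 × 4/5 = 54772.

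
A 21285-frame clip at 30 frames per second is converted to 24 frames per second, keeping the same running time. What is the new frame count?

Target frames = source frames × (target rate / source rate) = 21285 × (24)/(30) = 21285 × 4/5 = 17028.

17028 frames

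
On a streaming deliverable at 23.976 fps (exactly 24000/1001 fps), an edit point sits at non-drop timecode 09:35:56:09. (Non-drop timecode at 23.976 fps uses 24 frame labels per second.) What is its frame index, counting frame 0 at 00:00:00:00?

Total seconds to the label: (9 × 3600 + 35 × 60 + 56) = 34556.
Frame index = 34556 × 24 + 9 = 829353.

829353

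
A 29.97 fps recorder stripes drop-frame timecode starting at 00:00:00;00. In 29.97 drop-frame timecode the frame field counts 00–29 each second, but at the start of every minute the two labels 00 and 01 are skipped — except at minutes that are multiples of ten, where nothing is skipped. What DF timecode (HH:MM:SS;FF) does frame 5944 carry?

Ten DF minutes hold 17982 frames, so frame 5944 lies in block 0 (frames 0–17981) with 5944 frames into that block.
The block's first minute is 1800 frames and the rest 1798 each; 5944 frames reaches minute 3, so 0 × 18 + 3 × 2 = 6 labels have been skipped so far.
Adding those back, label number 5944 + 6 = 5950 at 30 labels/s is 198 s + 10 f = 0 h 3 min 18 s frame 10, i.e. 00:03:18;10.

00:03:18;10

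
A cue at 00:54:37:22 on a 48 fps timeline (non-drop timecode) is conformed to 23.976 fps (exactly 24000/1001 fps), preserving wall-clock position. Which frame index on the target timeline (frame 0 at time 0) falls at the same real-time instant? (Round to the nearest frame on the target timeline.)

frame 78580

Source frame index: (0×3600 + 54×60 + 37) × 48 + 22 = 157318.
Real time: 157318 / (48) = 78659/24 s.
Target frame: (78659/24) × (24000/1001) = 11237000/143 ≈ 78580.420 → 78580.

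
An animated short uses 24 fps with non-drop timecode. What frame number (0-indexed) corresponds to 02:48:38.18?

frame 242850

Total seconds to the label: (2 × 3600 + 48 × 60 + 38) = 10118.
Frame index = 10118 × 24 + 18 = 242850.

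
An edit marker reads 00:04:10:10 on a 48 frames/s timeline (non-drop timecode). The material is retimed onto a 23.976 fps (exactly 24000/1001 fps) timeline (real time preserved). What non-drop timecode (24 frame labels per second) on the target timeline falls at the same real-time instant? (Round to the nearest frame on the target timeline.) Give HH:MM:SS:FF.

Source frame index: (0×3600 + 4×60 + 10) × 48 + 10 = 12010.
Real time: 12010 / (48) = 6005/24 s.
Target frame: (6005/24) × (24000/1001) = 6005000/1001 ≈ 5999.001 → 5999.
At 24 labels/s: frame 5999 → 00:04:09:23.

00:04:09:23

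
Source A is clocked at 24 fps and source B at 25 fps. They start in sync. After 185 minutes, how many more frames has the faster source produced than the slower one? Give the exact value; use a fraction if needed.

185 min = 11100 s.
A emits 24 × 11100 = 266400 frames; B emits 25 × 11100 = 277500.
Difference = 11100 frames; B is ahead of A.

11100 frames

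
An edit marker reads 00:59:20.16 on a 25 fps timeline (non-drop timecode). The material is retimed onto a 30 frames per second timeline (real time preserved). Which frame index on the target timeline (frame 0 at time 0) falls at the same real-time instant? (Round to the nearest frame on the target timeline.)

Source frame index: (0×3600 + 59×60 + 20) × 25 + 16 = 89016.
Real time: 89016 / (25) = 89016/25 s.
Target frame: (89016/25) × (30) = 534096/5 ≈ 106819.200 → 106819.

frame 106819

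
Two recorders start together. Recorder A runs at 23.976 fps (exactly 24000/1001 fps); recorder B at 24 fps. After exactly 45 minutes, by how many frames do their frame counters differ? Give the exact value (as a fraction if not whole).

45 min = 2700 s.
A emits 24000/1001 × 2700 = 64800000/1001 frames; B emits 24 × 2700 = 64800.
Difference = 64800/1001 frames (≈ 64.7353); B is ahead of A.

64800/1001 frames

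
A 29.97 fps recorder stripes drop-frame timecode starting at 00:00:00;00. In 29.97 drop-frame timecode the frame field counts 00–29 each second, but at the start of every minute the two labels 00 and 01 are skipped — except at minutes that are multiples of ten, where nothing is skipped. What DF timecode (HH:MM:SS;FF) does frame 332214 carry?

Each 10-minute DF block holds 10 × 60 × 30 − 9 × 2 = 17982 frames. 332214 ÷ 17982 → 18 full blocks, remainder 8538.
Within the partial block the first minute is 1800 frames and each further minute 1798, so 4 further minute boundaries passed. Total skipped labels = 18 × 18 + 2 × 4 = 332.
Non-drop label index = 332214 + 332 = 332546; at 30 labels/s that is 03:04:44:26, i.e. DF 03:04:44;26.

03:04:44;26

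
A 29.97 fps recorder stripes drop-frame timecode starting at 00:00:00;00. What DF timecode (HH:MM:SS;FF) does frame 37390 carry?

00:20:47;16

Each 10-minute DF block holds 10 × 60 × 30 − 9 × 2 = 17982 frames. 37390 ÷ 17982 → 2 full blocks, remainder 1426.
Within the partial block the first minute is 1800 frames and each further minute 1798, so 0 further minute boundaries passed. Total skipped labels = 18 × 2 + 2 × 0 = 36.
Non-drop label index = 37390 + 36 = 37426; at 30 labels/s that is 00:20:47:16, i.e. DF 00:20:47;16.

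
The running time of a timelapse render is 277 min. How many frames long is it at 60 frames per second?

997200 frames

277 min = 16620 s.
Frames = 16620 × 60 = 997200.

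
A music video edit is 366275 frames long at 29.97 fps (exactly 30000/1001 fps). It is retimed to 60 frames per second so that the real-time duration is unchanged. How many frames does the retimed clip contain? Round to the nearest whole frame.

Frames at target rate = 366275 × (60) / (30000/1001) = 14665651/20 ≈ 733282.550.
Nearest whole frame: 733283.

733283 frames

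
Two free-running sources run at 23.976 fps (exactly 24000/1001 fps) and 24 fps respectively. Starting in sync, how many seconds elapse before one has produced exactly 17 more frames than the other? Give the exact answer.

The gap grows by |24 − 24000/1001| = 24/1001 frames per second.
Time for a 17-frame gap: 17 ÷ (24/1001) = 17017/24 s.

17017/24 seconds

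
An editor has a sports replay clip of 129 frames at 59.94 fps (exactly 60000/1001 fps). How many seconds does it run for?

2.15215 seconds

Running time = 129 / (60000/1001) = 2.15215 s.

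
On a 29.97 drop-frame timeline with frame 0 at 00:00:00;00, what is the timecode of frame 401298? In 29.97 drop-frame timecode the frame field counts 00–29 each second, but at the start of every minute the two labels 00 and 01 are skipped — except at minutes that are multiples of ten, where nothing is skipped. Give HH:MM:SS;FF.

Each 10-minute DF block holds 10 × 60 × 30 − 9 × 2 = 17982 frames. 401298 ÷ 17982 → 22 full blocks, remainder 5694.
Within the partial block the first minute is 1800 frames and each further minute 1798, so 3 further minute boundaries passed. Total skipped labels = 18 × 22 + 2 × 3 = 402.
Non-drop label index = 401298 + 402 = 401700; at 30 labels/s that is 03:43:10:00, i.e. DF 03:43:10;00.

03:43:10;00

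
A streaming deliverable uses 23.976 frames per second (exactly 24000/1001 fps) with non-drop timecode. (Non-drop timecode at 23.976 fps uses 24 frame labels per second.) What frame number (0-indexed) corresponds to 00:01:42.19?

Total seconds to the label: (0 × 3600 + 1 × 60 + 42) = 102.
Frame index = 102 × 24 + 19 = 2467.

frame 2467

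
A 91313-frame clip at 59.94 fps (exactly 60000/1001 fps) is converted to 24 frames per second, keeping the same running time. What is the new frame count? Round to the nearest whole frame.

Frames at target rate = 91313 × (24) / (60000/1001) = 91404313/2500 ≈ 36561.725.
Nearest whole frame: 36562.

36562 frames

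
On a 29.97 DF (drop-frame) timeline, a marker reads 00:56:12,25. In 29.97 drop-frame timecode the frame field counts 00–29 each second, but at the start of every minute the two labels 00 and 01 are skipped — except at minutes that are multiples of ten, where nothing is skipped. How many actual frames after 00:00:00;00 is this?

101083

As if non-drop at 30 labels/s: (0 × 3600 + 56 × 60 + 12) × 30 + 25 = 101185.
Minute boundaries passed: 56; those not divisible by 10: 56 − 5 = 51; dropped labels = 2 × 51 = 102.
Actual frame index = 101185 − 102 = 101083.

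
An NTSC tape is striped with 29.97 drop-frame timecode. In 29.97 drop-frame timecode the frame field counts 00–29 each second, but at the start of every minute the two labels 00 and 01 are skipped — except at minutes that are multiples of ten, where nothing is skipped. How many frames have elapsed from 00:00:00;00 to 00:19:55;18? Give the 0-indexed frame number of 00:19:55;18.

35832

As if non-drop at 30 labels/s: (0 × 3600 + 19 × 60 + 55) × 30 + 18 = 35868.
Minute boundaries passed: 19; those not divisible by 10: 19 − 1 = 18; dropped labels = 2 × 18 = 36.
Actual frame index = 35868 − 36 = 35832.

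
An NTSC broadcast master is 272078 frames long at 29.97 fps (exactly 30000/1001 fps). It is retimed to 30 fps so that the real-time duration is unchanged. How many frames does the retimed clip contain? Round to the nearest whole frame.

Frames at target rate = 272078 × (30) / (30000/1001) = 136175039/500 ≈ 272350.078.
Nearest whole frame: 272350.

272350 frames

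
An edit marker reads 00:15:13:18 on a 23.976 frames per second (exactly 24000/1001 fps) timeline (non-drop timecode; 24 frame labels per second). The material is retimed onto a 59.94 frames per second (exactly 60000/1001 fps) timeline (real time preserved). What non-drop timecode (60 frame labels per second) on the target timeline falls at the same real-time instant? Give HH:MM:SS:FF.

Source frame index: (0×3600 + 15×60 + 13) × 24 + 18 = 21930.
Real time: 21930 / (24000/1001) = 731731/800 s.
Target frame: (731731/800) × (60000/1001) = 54825.
At 60 labels/s: frame 54825 → 00:15:13:45.

00:15:13:45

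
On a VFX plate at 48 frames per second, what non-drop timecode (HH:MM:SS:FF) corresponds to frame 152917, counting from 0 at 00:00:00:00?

152917 ÷ 48 = 3185 full seconds, remainder 37 frames.
3185 s = 0 h 53 min 5 s.
Timecode: 00:53:05:37.

00:53:05:37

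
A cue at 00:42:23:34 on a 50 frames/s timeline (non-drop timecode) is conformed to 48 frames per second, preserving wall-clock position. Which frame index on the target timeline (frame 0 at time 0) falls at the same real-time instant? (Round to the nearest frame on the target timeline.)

frame 122097

Source frame index: (0×3600 + 42×60 + 23) × 50 + 34 = 127184.
Real time: 127184 / (50) = 63592/25 s.
Target frame: (63592/25) × (48) = 3052416/25 ≈ 122096.640 → 122097.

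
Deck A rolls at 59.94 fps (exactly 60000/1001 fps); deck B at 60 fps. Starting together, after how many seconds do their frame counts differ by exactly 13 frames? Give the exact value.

The gap grows by |60 − 60000/1001| = 60/1001 frames per second.
Time for a 13-frame gap: 13 ÷ (60/1001) = 13013/60 s.

13013/60 seconds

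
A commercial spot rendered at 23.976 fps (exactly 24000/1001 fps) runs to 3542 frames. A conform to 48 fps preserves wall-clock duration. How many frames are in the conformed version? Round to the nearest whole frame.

Frames at target rate = 3542 × (48) / (24000/1001) = 1772771/250 ≈ 7091.084.
Nearest whole frame: 7091.

7091 frames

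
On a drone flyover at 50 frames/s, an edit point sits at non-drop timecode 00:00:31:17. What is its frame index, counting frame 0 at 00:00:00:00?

Total seconds to the label: (0 × 3600 + 0 × 60 + 31) = 31.
Frame index = 31 × 50 + 17 = 1567.

1567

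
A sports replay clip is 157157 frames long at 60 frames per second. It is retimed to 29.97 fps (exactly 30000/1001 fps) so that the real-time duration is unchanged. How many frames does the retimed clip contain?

Target frames = source frames × (target rate / source rate) = 157157 × (30000/1001)/(60) = 157157 × 500/1001 = 78500.

78500 frames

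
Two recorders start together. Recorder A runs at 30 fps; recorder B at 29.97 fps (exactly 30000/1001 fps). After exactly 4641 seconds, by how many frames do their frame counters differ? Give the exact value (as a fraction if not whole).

1530/11 frames

A emits 30 × 4641 = 139230 frames; B emits 30000/1001 × 4641 = 1530000/11.
Difference = 1530/11 frames (≈ 139.0909); B is behind A.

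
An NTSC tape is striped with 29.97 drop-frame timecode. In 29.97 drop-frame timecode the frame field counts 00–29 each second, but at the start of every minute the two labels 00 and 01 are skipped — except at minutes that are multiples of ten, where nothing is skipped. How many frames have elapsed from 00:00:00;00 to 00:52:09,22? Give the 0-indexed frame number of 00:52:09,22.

As if non-drop at 30 labels/s: (0 × 3600 + 52 × 60 + 9) × 30 + 22 = 93892.
Minute boundaries passed: 52; those not divisible by 10: 52 − 5 = 47; dropped labels = 2 × 47 = 94.
Actual frame index = 93892 − 94 = 93798.

93798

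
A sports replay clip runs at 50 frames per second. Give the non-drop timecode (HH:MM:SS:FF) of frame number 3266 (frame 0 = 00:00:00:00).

00:01:05:16

3266 ÷ 50 = 65 full seconds, remainder 16 frames.
65 s = 0 h 1 min 5 s.
Timecode: 00:01:05:16.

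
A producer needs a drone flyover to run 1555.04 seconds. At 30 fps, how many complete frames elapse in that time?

Frames = 1555.04 × 30 = 233256/5 ≈ 46651.2000.
Complete frames: 46651.

46651 frames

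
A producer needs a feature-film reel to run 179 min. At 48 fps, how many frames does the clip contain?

179 min = 10740 s.
Frames = 10740 × 48 = 515520.

515520 frames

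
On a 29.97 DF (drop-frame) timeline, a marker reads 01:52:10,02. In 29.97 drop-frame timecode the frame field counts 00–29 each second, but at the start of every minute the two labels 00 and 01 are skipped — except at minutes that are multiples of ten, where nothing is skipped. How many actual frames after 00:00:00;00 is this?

201700

Complete 10-minute blocks: 11, each 17982 frames → 197802.
Remaining 2 whole minutes in the current block: 1800 + 1 × 1798 = 3598 frames.
Within the current minute: 10 × 30 + 2 − 2 = 300 (labels ;00/;01 skipped at this minute). Total = 197802 + 3598 + 300 = 201700.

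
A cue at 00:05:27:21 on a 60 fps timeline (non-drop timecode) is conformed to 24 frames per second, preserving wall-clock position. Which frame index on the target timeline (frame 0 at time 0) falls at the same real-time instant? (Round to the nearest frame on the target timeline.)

frame 7856

Source frame index: (0×3600 + 5×60 + 27) × 60 + 21 = 19641.
Real time: 19641 / (60) = 6547/20 s.
Target frame: (6547/20) × (24) = 39282/5 ≈ 7856.400 → 7856.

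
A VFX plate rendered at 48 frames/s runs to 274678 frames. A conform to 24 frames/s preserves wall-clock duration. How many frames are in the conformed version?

Target frames = source frames × (target rate / source rate) = 274678 × (24)/(48) = 274678 × 1/2 = 137339.

137339 frames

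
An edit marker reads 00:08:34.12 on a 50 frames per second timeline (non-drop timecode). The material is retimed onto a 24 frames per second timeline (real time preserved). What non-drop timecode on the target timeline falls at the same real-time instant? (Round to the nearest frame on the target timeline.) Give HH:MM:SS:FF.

00:08:34:06

Source frame index: (0×3600 + 8×60 + 34) × 50 + 12 = 25712.
Real time: 25712 / (50) = 12856/25 s.
Target frame: (12856/25) × (24) = 308544/25 ≈ 12341.760 → 12342.
At 24 labels/s: frame 12342 → 00:08:34:06.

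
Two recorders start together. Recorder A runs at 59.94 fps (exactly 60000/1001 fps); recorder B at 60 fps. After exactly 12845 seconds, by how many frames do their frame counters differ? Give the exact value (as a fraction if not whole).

110100/143 frames

A emits 60000/1001 × 12845 = 110100000/143 frames; B emits 60 × 12845 = 770700.
Difference = 110100/143 frames (≈ 769.9301); B is ahead of A.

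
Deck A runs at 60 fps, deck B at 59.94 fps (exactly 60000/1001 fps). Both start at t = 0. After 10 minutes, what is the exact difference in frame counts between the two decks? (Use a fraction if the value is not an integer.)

36000/1001 frames

10 min = 600 s.
A emits 60 × 600 = 36000 frames; B emits 60000/1001 × 600 = 36000000/1001.
Difference = 36000/1001 frames (≈ 35.9640); B is behind A.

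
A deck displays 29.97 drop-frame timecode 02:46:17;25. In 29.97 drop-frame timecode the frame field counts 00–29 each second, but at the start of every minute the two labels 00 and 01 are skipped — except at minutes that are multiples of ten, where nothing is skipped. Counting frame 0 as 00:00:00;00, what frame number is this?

299035

As if non-drop at 30 labels/s: (2 × 3600 + 46 × 60 + 17) × 30 + 25 = 299335.
Minute boundaries passed: 166; those not divisible by 10: 166 − 16 = 150; dropped labels = 2 × 150 = 300.
Actual frame index = 299335 − 300 = 299035.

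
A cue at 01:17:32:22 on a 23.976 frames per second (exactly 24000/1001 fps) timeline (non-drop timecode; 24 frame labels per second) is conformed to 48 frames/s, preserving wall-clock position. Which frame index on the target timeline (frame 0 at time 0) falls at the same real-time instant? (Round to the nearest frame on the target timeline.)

Source frame index: (1×3600 + 17×60 + 32) × 24 + 22 = 111670.
Real time: 111670 / (24000/1001) = 11178167/2400 s.
Target frame: (11178167/2400) × (48) = 11178167/50 ≈ 223563.340 → 223563.

frame 223563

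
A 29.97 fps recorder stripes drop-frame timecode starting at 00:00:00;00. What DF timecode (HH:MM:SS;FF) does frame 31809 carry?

00:17:41;11

Each 10-minute DF block holds 10 × 60 × 30 − 9 × 2 = 17982 frames. 31809 ÷ 17982 → 1 full block, remainder 13827.
Within the partial block the first minute is 1800 frames and each further minute 1798, so 7 further minute boundaries passed. Total skipped labels = 18 × 1 + 2 × 7 = 32.
Non-drop label index = 31809 + 32 = 31841; at 30 labels/s that is 00:17:41:11, i.e. DF 00:17:41;11.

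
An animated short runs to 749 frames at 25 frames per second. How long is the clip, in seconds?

Running time = 749 / (25) = 29.96 s.

29.96 seconds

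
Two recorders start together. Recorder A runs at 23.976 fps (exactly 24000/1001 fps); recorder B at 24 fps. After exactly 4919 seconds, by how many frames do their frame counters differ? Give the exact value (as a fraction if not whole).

A emits 24000/1001 × 4919 = 118056000/1001 frames; B emits 24 × 4919 = 118056.
Difference = 118056/1001 frames (≈ 117.9381); B is ahead of A.

118056/1001 frames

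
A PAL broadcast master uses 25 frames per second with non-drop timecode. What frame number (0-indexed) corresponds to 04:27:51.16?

frame 401791

Total seconds to the label: (4 × 3600 + 27 × 60 + 51) = 16071.
Frame index = 16071 × 25 + 16 = 401791.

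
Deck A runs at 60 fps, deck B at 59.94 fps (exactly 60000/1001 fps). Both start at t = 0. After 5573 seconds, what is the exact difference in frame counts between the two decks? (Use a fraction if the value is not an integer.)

334380/1001 frames

A emits 60 × 5573 = 334380 frames; B emits 60000/1001 × 5573 = 334380000/1001.
Difference = 334380/1001 frames (≈ 334.0460); B is behind A.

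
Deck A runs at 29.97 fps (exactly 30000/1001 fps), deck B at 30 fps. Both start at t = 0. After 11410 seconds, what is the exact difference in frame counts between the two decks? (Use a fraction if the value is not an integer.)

A emits 30000/1001 × 11410 = 48900000/143 frames; B emits 30 × 11410 = 342300.
Difference = 48900/143 frames (≈ 341.9580); B is ahead of A.

48900/143 frames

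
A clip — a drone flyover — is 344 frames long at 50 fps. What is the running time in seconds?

Running time = 344 / (50) = 6.88 s.

6.88 seconds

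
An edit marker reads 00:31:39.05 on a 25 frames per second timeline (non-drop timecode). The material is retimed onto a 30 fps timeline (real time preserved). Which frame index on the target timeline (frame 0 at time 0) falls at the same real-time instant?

Source frame index: (0×3600 + 31×60 + 39) × 25 + 5 = 47480.
Real time: 47480 / (25) = 9496/5 s.
Target frame: (9496/5) × (30) = 56976.

frame 56976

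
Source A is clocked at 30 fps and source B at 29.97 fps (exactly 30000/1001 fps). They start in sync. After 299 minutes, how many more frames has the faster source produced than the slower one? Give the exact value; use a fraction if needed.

41400/77 frames

299 min = 17940 s.
A emits 30 × 17940 = 538200 frames; B emits 30000/1001 × 17940 = 41400000/77.
Difference = 41400/77 frames (≈ 537.6623); B is behind A.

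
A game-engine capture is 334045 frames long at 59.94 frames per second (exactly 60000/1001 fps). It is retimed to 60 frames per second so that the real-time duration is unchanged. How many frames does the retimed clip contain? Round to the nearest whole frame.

Frames at target rate = 334045 × (60) / (60000/1001) = 66875809/200 ≈ 334379.045.
Nearest whole frame: 334379.

334379 frames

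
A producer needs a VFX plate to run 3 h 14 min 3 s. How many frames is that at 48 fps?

558864 frames

3 h 14 min 3 s = 11643 s.
Frames = 11643 × 48 = 558864.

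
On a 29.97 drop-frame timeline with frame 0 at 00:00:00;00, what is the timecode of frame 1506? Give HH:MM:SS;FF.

Each 10-minute DF block holds 10 × 60 × 30 − 9 × 2 = 17982 frames. 1506 ÷ 17982 → 0 full blocks, remainder 1506.
Within the partial block the first minute is 1800 frames and each further minute 1798, so 0 further minute boundaries passed. Total skipped labels = 18 × 0 + 2 × 0 = 0.
Non-drop label index = 1506 + 0 = 1506; at 30 labels/s that is 00:00:50:06, i.e. DF 00:00:50;06.

00:00:50;06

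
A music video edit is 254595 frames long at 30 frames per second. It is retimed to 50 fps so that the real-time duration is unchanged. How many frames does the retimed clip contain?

424325 frames

Target frames = source frames × (target rate / source rate) = 254595 × (50)/(30) = 254595 × 5/3 = 424325.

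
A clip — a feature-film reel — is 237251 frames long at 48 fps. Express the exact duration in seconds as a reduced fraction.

237251/48 seconds

Running time = 237251 ÷ (48) = 237251 × 1/48 = 237251/48 s.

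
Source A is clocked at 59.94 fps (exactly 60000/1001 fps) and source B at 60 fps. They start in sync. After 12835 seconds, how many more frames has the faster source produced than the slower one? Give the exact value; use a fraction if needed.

770100/1001 frames

A emits 60000/1001 × 12835 = 770100000/1001 frames; B emits 60 × 12835 = 770100.
Difference = 770100/1001 frames (≈ 769.3307); B is ahead of A.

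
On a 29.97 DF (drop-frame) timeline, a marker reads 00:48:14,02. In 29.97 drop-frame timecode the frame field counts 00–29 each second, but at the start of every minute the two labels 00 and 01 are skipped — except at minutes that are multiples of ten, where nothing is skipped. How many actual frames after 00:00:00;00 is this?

86734

As if non-drop at 30 labels/s: (0 × 3600 + 48 × 60 + 14) × 30 + 2 = 86822.
Minute boundaries passed: 48; those not divisible by 10: 48 − 4 = 44; dropped labels = 2 × 44 = 88.
Actual frame index = 86822 − 88 = 86734.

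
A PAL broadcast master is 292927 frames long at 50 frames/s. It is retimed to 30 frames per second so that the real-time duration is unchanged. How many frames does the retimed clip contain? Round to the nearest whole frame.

175756 frames

Frames at target rate = 292927 × (30) / (50) = 878781/5 ≈ 175756.200.
Nearest whole frame: 175756.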